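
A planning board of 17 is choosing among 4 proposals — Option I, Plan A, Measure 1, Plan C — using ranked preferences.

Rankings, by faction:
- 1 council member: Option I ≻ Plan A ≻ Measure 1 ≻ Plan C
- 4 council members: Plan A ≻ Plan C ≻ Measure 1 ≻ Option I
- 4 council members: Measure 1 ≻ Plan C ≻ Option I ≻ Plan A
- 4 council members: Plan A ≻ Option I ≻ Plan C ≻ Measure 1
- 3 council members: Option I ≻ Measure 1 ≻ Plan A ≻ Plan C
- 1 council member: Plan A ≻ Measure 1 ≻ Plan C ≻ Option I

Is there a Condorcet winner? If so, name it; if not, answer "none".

Pairwise majorities:
Option I vs Plan A: Plan A, 9–8.
Option I vs Measure 1: Measure 1 wins 9–8.
Option I vs Plan C: Plan C wins 9–8.
Plan A–Measure 1: Plan A 10–7.
Plan A vs Plan C: Plan A wins 13–4.
Measure 1–Plan C: Measure 1 9–8.
Only Plan A has no losses; Plan A is the Condorcet winner.

Plan A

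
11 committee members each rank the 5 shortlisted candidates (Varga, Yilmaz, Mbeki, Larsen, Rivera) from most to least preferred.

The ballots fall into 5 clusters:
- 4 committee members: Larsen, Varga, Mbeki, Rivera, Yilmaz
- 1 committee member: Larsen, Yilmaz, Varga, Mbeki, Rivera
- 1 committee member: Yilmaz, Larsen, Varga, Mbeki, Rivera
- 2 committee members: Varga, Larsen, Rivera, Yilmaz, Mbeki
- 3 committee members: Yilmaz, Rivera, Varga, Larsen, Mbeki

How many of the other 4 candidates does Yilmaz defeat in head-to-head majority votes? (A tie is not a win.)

Yilmaz against each rival (11 committee members):
Yilmaz vs Varga: Varga, 6–5.
Yilmaz vs Mbeki: Yilmaz wins 7–4.
Yilmaz–Larsen: Larsen 7–4.
Yilmaz vs Rivera: Yilmaz preferred on 1+1+3 = 5 ballots; Rivera wins 6–5.
Yilmaz beats Mbeki; loses to Varga, Larsen, Rivera — 1 pairwise win.

1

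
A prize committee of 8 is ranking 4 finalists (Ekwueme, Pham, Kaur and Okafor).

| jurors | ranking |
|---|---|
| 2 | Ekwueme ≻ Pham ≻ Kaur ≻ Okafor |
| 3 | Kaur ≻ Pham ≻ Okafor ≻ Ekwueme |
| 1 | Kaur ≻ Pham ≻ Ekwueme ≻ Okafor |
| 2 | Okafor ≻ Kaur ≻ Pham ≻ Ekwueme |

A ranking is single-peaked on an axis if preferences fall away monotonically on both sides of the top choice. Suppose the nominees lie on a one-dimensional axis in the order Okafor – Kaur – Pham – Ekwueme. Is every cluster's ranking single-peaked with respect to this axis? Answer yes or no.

yes

Axis positions: Okafor=1, Kaur=2, Pham=3, Ekwueme=4.
Cluster 1 (peak Ekwueme at position 4): ranking walks positions 4-3-2-1, expanding outward from the peak — single-peaked.
Cluster 2 (peak Kaur at position 2): ranking walks positions 2-3-1-4, expanding outward from the peak — single-peaked.
Cluster 3 (peak Kaur at position 2): ranking walks positions 2-3-4-1, expanding outward from the peak — single-peaked.
Cluster 4 (peak Okafor at position 1): ranking walks positions 1-2-3-4, expanding outward from the peak — single-peaked.
Every ranking is single-peaked on this axis.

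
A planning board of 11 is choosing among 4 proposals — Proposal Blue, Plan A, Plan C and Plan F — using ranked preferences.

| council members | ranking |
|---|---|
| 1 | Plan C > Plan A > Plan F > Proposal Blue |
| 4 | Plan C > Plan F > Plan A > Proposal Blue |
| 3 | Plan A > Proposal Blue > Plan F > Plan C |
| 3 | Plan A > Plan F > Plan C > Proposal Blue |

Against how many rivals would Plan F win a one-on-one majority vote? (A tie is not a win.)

2

Plan F against each rival (11 council members):
Plan F vs Proposal Blue: Plan F, 8–3.
Plan F vs Plan A: Plan F is ranked higher on 4 ballots, Plan A on 7. Plan A wins 7–4.
Plan F vs Plan C: Plan F preferred on 3+3 = 6 ballots; Plan F wins 6–5.
Plan F beats Proposal Blue, Plan C; loses to Plan A — 2 pairwise wins.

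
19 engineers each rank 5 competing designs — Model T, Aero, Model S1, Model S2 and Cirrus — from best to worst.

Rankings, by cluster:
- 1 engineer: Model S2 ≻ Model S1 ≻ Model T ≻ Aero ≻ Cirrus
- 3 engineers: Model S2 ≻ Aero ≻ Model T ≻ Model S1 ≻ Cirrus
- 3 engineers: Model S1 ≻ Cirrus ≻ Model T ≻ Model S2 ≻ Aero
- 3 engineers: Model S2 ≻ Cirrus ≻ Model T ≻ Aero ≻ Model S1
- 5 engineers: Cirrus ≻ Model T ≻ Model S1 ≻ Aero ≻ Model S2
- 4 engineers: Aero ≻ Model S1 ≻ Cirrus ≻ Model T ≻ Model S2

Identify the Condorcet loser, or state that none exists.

Pairwise majorities:
Model T vs Aero: Model T preferred on 1+3+3+5 = 12 ballots; Model T wins 12–7.
Model T vs Model S1: 11 to 8, Model T.
Model T vs Model S2: Model T wins 12–7.
Model T vs Cirrus: Model T is ranked higher on 1+3 = 4 ballots, Cirrus on 15. Cirrus wins 15–4.
Aero vs Model S1: Aero wins 10–9.
Aero vs Model S2: Aero preferred on 5+4 = 9 ballots; Model S2 wins 10–9.
Aero vs Cirrus: 1+3+4 = 8 for Aero, 11 for Cirrus — Cirrus by 11–8.
Model S1–Model S2: Model S1 12–7.
Model S1–Cirrus: Model S1 11–8.
Model S2 vs Cirrus: Model S2 preferred on 1+3+3 = 7 ballots; Cirrus wins 12–7.
Every design wins at least one matchup (Model T beats Aero; Aero beats Model S1; Model S1 beats Model S2; Model S2 beats Aero; Cirrus beats Model T), so there is no Condorcet loser.

none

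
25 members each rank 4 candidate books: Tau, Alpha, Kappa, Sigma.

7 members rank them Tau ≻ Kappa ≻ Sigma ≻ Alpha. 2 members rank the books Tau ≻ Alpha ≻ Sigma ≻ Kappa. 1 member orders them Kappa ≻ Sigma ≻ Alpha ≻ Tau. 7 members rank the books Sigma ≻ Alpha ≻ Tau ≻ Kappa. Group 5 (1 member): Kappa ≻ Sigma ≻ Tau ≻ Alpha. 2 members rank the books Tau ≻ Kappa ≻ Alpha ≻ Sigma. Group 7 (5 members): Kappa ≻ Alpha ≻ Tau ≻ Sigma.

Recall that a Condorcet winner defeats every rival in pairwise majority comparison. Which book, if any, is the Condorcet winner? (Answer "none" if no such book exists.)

none

Head-to-head results (25 members):
Tau vs Alpha: Alpha wins 13–12.
Tau vs Kappa: Tau preferred on 7+2+7+2 = 18 ballots; Tau wins 18–7.
Tau vs Sigma: 16 to 9, Tau.
Alpha vs Kappa: Alpha preferred on 2+7 = 9 ballots; Kappa wins 16–9.
Alpha–Sigma: Sigma 16–9.
Kappa vs Sigma: Kappa wins 16–9.
Every book loses at least once (Tau loses to Alpha; Alpha loses to Kappa; Kappa loses to Tau; Sigma loses to Tau). The majority relation contains the cycle Tau → Kappa → Alpha → Tau, so there is no Condorcet winner.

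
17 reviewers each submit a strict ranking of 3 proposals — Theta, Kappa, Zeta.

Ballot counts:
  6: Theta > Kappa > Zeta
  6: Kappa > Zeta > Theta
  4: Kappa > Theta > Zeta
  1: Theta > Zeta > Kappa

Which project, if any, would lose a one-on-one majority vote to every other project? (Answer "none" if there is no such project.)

Zeta

Head-to-head results (17 reviewers):
Theta vs Kappa: 7 to 10, Kappa.
Theta vs Zeta: 11 to 6, Theta.
Kappa vs Zeta: Kappa is ranked higher on 6+6+4 = 16 ballots, Zeta on 1. Kappa wins 16–1.
Zeta is beaten in every head-to-head and is the Condorcet loser.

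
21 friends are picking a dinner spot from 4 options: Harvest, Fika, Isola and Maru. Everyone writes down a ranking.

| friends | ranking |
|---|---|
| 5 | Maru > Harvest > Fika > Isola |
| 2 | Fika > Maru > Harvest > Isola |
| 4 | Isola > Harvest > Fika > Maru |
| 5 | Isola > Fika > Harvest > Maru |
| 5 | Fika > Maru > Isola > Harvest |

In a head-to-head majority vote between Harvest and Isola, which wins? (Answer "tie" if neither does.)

Ballots ranking Harvest above Isola: 5 + 2 = 7.
Ballots ranking Isola above Harvest: 21 − 7 = 14.
Isola wins the head-to-head 14–7.

Isola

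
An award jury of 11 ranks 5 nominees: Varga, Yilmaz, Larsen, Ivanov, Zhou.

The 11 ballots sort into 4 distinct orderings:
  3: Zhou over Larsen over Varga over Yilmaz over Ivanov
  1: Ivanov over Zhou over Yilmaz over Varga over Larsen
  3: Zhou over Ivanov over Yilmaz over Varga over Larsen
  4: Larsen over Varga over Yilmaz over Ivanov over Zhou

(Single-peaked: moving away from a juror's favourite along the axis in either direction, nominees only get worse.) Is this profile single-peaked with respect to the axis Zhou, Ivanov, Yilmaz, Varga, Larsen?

Axis positions: Zhou=1, Ivanov=2, Yilmaz=3, Varga=4, Larsen=5.
Group 1: ranking walks positions 1-5-4-3-2; Larsen is ranked above Ivanov even though Ivanov lies between Larsen and the peak Zhou on the axis — preferences dip and rise again. Not single-peaked.
Group 2 (peak Ivanov at position 2): ranking walks positions 2-1-3-4-5, expanding outward from the peak — single-peaked.
Group 3 (peak Zhou at position 1): ranking walks positions 1-2-3-4-5, expanding outward from the peak — single-peaked.
Group 4 (peak Larsen at position 5): ranking walks positions 5-4-3-2-1, expanding outward from the peak — single-peaked.
Group 1 violates single-peakedness, so the profile is not single-peaked on this axis.

no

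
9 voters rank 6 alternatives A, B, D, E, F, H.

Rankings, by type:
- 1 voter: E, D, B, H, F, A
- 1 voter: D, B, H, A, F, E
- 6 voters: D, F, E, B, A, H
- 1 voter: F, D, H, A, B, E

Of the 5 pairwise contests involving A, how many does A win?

A against each rival (9 voters):
A–B: B 8–1.
A vs D: D, 9–0.
A vs E: A preferred on 1+1 = 2 ballots; E wins 7–2.
A vs F: F, 8–1.
A–H: A 6–3.
A beats H; loses to B, D, E, F — 1 pairwise win.

1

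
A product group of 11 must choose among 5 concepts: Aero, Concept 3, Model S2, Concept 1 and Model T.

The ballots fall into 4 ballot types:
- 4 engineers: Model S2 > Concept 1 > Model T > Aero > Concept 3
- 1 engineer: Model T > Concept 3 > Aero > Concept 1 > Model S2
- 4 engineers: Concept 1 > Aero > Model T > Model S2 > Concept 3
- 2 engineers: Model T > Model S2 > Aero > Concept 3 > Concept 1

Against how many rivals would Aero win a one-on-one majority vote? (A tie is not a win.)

1

Aero against each rival (11 engineers):
Aero vs Concept 3: Aero preferred on 4+4+2 = 10 ballots; Aero wins 10–1.
Aero vs Model S2: Aero is ranked higher on 1+4 = 5 ballots, Model S2 on 6. Model S2 wins 6–5.
Aero vs Concept 1: 1+2 = 3 for Aero, 8 for Concept 1 — Concept 1 by 8–3.
Aero vs Model T: Model T, 7–4.
Aero beats Concept 3; loses to Model S2, Concept 1, Model T — 1 pairwise win.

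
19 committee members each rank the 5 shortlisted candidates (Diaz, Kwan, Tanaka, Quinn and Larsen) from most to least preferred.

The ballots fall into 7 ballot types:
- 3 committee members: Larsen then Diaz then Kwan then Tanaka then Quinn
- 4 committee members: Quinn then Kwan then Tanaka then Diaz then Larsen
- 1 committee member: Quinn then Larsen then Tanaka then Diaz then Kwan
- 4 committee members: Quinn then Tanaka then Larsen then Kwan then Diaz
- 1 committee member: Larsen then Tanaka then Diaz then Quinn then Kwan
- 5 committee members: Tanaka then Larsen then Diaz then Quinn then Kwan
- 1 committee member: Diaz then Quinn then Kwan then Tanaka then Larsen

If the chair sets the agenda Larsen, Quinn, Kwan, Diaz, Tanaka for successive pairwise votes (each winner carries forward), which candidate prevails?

Tanaka

Round 1: Larsen vs Quinn — 9–10, Quinn advances.
Round 2: Quinn vs Kwan — 16–3, Quinn advances.
Round 3: Quinn vs Diaz — 9–10, Diaz advances.
Round 4: Diaz vs Tanaka — 4–15, Tanaka advances.
Tanaka survives the agenda.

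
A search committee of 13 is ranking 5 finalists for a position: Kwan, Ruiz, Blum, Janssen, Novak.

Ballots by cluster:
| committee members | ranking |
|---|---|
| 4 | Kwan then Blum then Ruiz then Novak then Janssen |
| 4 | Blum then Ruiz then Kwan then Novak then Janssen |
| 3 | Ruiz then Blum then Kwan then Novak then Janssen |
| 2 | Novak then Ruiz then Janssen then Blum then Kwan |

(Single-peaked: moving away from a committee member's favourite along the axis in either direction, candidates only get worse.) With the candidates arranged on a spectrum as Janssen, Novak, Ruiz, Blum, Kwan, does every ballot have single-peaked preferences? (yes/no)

yes

Axis positions: Janssen=1, Novak=2, Ruiz=3, Blum=4, Kwan=5.
Cluster 1 (peak Kwan at position 5): ranking walks positions 5-4-3-2-1, expanding outward from the peak — single-peaked.
Cluster 2 (peak Blum at position 4): ranking walks positions 4-3-5-2-1, expanding outward from the peak — single-peaked.
Cluster 3 (peak Ruiz at position 3): ranking walks positions 3-4-5-2-1, expanding outward from the peak — single-peaked.
Cluster 4 (peak Novak at position 2): ranking walks positions 2-3-1-4-5, expanding outward from the peak — single-peaked.
Every ranking is single-peaked on this axis.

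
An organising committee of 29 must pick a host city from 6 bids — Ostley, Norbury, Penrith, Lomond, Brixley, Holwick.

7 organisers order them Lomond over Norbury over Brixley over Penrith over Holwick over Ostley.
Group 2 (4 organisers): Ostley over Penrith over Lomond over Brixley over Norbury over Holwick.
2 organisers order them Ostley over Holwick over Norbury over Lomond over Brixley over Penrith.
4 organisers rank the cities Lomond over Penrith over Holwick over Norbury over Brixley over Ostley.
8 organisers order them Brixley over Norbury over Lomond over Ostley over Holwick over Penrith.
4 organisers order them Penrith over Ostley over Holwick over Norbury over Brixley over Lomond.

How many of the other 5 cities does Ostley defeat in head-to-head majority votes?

1

Ostley against each rival (29 organisers):
Ostley vs Norbury: 4+2+4 = 10 for Ostley, 19 for Norbury — Norbury by 19–10.
Ostley vs Penrith: Ostley preferred on 4+2+8 = 14 ballots; Penrith wins 15–14.
Ostley vs Lomond: Ostley is ranked higher on 4+2+4 = 10 ballots, Lomond on 19. Lomond wins 19–10.
Ostley vs Brixley: Brixley, 19–10.
Ostley vs Holwick: Ostley is ranked higher on 4+2+8+4 = 18 ballots, Holwick on 11. Ostley wins 18–11.
Ostley beats Holwick; loses to Norbury, Penrith, Lomond, Brixley — 1 pairwise win.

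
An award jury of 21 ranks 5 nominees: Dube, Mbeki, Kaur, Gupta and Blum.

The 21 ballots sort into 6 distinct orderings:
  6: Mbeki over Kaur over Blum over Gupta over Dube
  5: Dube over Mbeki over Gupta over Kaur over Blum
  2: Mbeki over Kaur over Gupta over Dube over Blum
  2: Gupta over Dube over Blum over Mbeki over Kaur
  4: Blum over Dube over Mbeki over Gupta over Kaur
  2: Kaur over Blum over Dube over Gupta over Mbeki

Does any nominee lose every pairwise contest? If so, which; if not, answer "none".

none

Head-to-head results (21 jurors):
Dube vs Mbeki: 13 to 8, Dube.
Dube vs Kaur: 11 to 10, Dube.
Dube vs Gupta: 11 to 10, Dube.
Dube vs Blum: 9 to 12, Blum.
Mbeki vs Kaur: 6+5+2+2+4 = 19 for Mbeki, 2 for Kaur — Mbeki by 19–2.
Mbeki–Gupta: Mbeki 17–4.
Mbeki vs Blum: 6+5+2 = 13 for Mbeki, 8 for Blum — Mbeki by 13–8.
Kaur vs Gupta: Kaur is ranked higher on 6+2+2 = 10 ballots, Gupta on 11. Gupta wins 11–10.
Kaur vs Blum: Kaur, 15–6.
Gupta vs Blum: 5+2+2 = 9 for Gupta, 12 for Blum — Blum by 12–9.
Each nominee has at least one pairwise win (Dube beats Mbeki; Mbeki beats Kaur; Kaur beats Blum; Gupta beats Kaur; Blum beats Dube) — no Condorcet loser.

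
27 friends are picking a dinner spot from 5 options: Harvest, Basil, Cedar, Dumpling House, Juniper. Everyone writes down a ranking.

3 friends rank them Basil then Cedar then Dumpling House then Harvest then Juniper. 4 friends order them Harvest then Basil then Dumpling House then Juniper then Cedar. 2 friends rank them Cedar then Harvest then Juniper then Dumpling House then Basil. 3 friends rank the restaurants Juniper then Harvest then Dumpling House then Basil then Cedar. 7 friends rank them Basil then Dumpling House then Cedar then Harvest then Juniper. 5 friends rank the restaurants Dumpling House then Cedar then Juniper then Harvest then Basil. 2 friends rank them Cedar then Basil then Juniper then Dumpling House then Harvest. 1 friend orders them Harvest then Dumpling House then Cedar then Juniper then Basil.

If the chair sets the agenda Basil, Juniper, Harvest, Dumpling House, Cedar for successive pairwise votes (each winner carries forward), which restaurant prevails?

Dumpling House

Round 1: Basil vs Juniper — 16–11, Basil advances.
Round 2: Basil vs Harvest — 12–15, Harvest advances.
Round 3: Harvest vs Dumpling House — 10–17, Dumpling House advances.
Round 4: Dumpling House vs Cedar — 20–7, Dumpling House advances.
Dumpling House survives the agenda.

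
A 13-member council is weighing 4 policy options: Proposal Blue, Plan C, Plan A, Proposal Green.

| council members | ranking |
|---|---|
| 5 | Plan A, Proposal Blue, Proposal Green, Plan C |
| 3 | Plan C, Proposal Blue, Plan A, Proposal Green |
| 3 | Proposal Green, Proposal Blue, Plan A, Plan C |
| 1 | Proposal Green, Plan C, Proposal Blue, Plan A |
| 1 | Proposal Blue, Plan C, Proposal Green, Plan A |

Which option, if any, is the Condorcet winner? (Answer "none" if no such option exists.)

Proposal Blue

Head-to-head results (13 council members):
Proposal Blue vs Plan C: Proposal Blue preferred on 5+3+1 = 9 ballots; Proposal Blue wins 9–4.
Proposal Blue vs Plan A: Proposal Blue preferred on 3+3+1+1 = 8 ballots; Proposal Blue wins 8–5.
Proposal Blue vs Proposal Green: Proposal Blue preferred on 5+3+1 = 9 ballots; Proposal Blue wins 9–4.
Plan C vs Plan A: Plan C preferred on 3+1+1 = 5 ballots; Plan A wins 8–5.
Plan C vs Proposal Green: 4 to 9, Proposal Green.
Plan A vs Proposal Green: Plan A is ranked higher on 5+3 = 8 ballots, Proposal Green on 5. Plan A wins 8–5.
Proposal Blue defeats every rival head-to-head and is the Condorcet winner.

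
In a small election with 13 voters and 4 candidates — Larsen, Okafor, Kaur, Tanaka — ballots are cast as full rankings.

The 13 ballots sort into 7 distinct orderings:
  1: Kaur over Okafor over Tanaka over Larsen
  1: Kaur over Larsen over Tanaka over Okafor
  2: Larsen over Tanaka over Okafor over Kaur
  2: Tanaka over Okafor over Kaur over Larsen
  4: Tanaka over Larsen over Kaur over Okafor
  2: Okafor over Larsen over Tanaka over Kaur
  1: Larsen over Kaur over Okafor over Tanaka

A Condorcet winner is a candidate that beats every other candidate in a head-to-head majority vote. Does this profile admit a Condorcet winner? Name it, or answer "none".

Check each pair by majority over 13 ballots:
Larsen vs Okafor: Larsen, 8–5.
Larsen vs Kaur: Larsen, 9–4.
Larsen vs Tanaka: Tanaka, 7–6.
Okafor vs Kaur: Kaur wins 7–6.
Okafor vs Tanaka: Tanaka wins 9–4.
Kaur vs Tanaka: Tanaka, 10–3.
Tanaka beats each of Larsen, Okafor, Kaur — Tanaka is the Condorcet winner.

Tanaka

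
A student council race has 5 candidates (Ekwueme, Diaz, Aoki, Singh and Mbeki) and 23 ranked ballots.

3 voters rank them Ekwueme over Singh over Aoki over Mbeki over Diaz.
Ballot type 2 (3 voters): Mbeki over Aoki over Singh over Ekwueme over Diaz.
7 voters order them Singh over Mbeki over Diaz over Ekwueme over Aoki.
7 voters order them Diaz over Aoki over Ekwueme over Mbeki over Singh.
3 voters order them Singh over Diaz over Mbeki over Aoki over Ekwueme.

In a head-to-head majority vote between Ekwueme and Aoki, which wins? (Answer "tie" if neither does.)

Ballots ranking Ekwueme above Aoki: 3 + 7 = 10.
Ballots ranking Aoki above Ekwueme: 23 − 10 = 13.
Aoki wins the head-to-head 13–10.

Aoki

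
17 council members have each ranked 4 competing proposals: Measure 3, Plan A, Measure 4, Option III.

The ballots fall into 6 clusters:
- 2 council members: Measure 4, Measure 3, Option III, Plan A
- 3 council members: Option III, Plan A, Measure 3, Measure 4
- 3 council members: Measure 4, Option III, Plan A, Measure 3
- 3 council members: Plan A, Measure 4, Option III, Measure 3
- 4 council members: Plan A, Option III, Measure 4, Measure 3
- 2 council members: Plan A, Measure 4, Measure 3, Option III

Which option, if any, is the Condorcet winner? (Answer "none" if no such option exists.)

Check each pair by majority over 17 ballots:
Measure 3 vs Plan A: Measure 3 is ranked higher on 2 ballots, Plan A on 15. Plan A wins 15–2.
Measure 3 vs Measure 4: Measure 4 wins 14–3.
Measure 3–Option III: Option III 13–4.
Plan A vs Measure 4: Plan A, 12–5.
Plan A vs Option III: 9 to 8, Plan A.
Measure 4 vs Option III: Measure 4, 10–7.
Plan A defeats every rival head-to-head and is the Condorcet winner.

Plan A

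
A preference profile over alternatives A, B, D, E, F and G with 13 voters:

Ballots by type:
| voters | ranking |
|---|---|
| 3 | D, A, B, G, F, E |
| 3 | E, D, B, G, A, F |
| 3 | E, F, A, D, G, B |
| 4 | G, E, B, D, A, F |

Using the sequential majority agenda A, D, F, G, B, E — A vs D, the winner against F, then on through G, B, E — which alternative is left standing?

E

Round 1: A vs D — 3–10, D advances.
Round 2: D vs F — 10–3, D advances.
Round 3: D vs G — 9–4, D advances.
Round 4: D vs B — 9–4, D advances.
Round 5: D vs E — 3–10, E advances.
E survives the agenda.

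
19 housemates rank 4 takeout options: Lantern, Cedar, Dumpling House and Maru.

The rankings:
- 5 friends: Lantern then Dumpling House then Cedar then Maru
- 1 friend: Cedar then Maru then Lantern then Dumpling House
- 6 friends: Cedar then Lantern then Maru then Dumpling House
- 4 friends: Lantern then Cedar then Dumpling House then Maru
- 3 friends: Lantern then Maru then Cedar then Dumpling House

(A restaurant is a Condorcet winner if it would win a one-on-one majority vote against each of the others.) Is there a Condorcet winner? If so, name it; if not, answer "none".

Lantern

Check each pair by majority over 19 ballots:
Lantern vs Cedar: Lantern, 12–7.
Lantern vs Dumpling House: Lantern preferred on 5+1+6+4+3 = 19 ballots; Lantern wins 19–0.
Lantern vs Maru: Lantern, 18–1.
Cedar vs Dumpling House: Cedar preferred on 1+6+4+3 = 14 ballots; Cedar wins 14–5.
Cedar vs Maru: Cedar is ranked higher on 5+1+6+4 = 16 ballots, Maru on 3. Cedar wins 16–3.
Dumpling House–Maru: Maru 10–9.
Lantern wins every pairwise contest, so Lantern is the Condorcet winner.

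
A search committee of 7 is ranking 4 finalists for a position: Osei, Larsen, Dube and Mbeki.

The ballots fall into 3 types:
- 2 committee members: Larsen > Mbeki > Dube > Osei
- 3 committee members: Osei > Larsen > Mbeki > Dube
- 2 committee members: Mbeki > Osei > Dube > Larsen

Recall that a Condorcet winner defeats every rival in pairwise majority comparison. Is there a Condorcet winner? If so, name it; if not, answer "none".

Head-to-head results (7 committee members):
Osei vs Larsen: Osei wins 5–2.
Osei vs Dube: Osei, 5–2.
Osei–Mbeki: Mbeki 4–3.
Larsen vs Dube: Larsen, 5–2.
Larsen vs Mbeki: Larsen wins 5–2.
Dube vs Mbeki: Mbeki wins 7–0.
Each candidate drops at least one matchup (Osei loses to Mbeki; Larsen loses to Osei; Dube loses to Osei; Mbeki loses to Larsen); the cycle Osei beats Larsen beats Mbeki beats Osei rules out a Condorcet winner.

none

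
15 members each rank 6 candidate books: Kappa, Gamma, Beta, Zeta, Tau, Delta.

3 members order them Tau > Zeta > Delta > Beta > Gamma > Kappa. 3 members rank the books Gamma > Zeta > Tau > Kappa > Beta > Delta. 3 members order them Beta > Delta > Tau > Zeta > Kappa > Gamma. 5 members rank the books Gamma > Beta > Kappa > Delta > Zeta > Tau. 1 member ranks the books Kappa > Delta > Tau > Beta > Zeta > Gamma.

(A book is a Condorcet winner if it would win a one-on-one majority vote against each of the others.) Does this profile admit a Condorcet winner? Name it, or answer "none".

Pairwise majorities:
Kappa vs Gamma: Gamma, 11–4.
Kappa vs Beta: 3+1 = 4 for Kappa, 11 for Beta — Beta by 11–4.
Kappa vs Zeta: 6 to 9, Zeta.
Kappa vs Tau: Tau, 9–6.
Kappa vs Delta: 9 to 6, Kappa.
Gamma vs Beta: Gamma preferred on 3+5 = 8 ballots; Gamma wins 8–7.
Gamma vs Zeta: Gamma, 8–7.
Gamma vs Tau: Gamma wins 8–7.
Gamma vs Delta: Gamma wins 8–7.
Beta vs Zeta: 3+5+1 = 9 for Beta, 6 for Zeta — Beta by 9–6.
Beta vs Tau: 8 to 7, Beta.
Beta vs Delta: Beta, 11–4.
Zeta vs Tau: 3+5 = 8 for Zeta, 7 for Tau — Zeta by 8–7.
Zeta–Delta: Delta 9–6.
Tau vs Delta: Delta wins 9–6.
Gamma wins every pairwise contest, so Gamma is the Condorcet winner.

Gamma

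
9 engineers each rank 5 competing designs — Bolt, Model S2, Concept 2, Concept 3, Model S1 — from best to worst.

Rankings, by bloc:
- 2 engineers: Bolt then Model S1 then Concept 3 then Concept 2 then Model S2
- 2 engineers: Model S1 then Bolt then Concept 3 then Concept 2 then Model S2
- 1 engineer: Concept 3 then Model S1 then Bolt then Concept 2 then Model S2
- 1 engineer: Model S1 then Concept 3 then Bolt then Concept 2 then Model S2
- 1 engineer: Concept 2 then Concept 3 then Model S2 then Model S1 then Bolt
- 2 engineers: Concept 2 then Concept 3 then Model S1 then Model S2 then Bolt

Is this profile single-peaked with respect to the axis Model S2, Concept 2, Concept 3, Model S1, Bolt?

Axis positions: Model S2=1, Concept 2=2, Concept 3=3, Model S1=4, Bolt=5.
Bloc 1 (peak Bolt at position 5): ranking walks positions 5-4-3-2-1, expanding outward from the peak — single-peaked.
Bloc 2 (peak Model S1 at position 4): ranking walks positions 4-5-3-2-1, expanding outward from the peak — single-peaked.
Bloc 3 (peak Concept 3 at position 3): ranking walks positions 3-4-5-2-1, expanding outward from the peak — single-peaked.
Bloc 4 (peak Model S1 at position 4): ranking walks positions 4-3-5-2-1, expanding outward from the peak — single-peaked.
Bloc 5 (peak Concept 2 at position 2): ranking walks positions 2-3-1-4-5, expanding outward from the peak — single-peaked.
Bloc 6 (peak Concept 2 at position 2): ranking walks positions 2-3-4-1-5, expanding outward from the peak — single-peaked.
Every ranking is single-peaked on this axis.

yes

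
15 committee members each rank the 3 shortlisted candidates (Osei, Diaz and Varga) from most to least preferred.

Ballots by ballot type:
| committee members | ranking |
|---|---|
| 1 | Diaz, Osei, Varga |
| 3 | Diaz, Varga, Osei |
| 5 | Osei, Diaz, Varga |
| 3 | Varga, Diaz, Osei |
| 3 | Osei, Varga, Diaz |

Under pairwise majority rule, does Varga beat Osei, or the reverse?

Ballots ranking Varga above Osei: 3 + 3 = 6.
Ballots ranking Osei above Varga: 15 − 6 = 9.
Osei wins the head-to-head 9–6.

Osei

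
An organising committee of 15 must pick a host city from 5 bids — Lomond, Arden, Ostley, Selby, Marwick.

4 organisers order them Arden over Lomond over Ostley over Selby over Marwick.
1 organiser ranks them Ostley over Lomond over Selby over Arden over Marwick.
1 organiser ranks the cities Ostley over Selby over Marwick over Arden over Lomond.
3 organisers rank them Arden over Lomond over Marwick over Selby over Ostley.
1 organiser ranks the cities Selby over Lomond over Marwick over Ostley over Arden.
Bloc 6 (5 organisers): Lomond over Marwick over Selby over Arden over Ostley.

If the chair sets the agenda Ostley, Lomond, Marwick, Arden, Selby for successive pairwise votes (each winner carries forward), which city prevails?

Selby

Round 1: Ostley vs Lomond — 2–13, Lomond advances.
Round 2: Lomond vs Marwick — 14–1, Lomond advances.
Round 3: Lomond vs Arden — 7–8, Arden advances.
Round 4: Arden vs Selby — 7–8, Selby advances.
Selby survives the agenda.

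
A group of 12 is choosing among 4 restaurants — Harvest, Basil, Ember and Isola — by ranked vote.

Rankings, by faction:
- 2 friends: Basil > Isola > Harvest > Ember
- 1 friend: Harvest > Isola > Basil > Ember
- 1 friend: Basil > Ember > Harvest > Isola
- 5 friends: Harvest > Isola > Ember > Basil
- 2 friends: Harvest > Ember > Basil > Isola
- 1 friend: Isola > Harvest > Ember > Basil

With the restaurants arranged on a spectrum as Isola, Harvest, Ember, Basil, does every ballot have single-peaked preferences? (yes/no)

Axis positions: Isola=1, Harvest=2, Ember=3, Basil=4.
Faction 1: ranking walks positions 4-1-2-3; Isola is ranked above Ember even though Ember lies between Isola and the peak Basil on the axis — preferences dip and rise again. Not single-peaked.
Faction 2: ranking walks positions 2-1-4-3; Basil is ranked above Ember even though Ember lies between Basil and the peak Harvest on the axis — preferences dip and rise again. Not single-peaked.
Faction 3 (peak Basil at position 4): ranking walks positions 4-3-2-1, expanding outward from the peak — single-peaked.
Faction 4 (peak Harvest at position 2): ranking walks positions 2-1-3-4, expanding outward from the peak — single-peaked.
Faction 5 (peak Harvest at position 2): ranking walks positions 2-3-4-1, expanding outward from the peak — single-peaked.
Faction 6 (peak Isola at position 1): ranking walks positions 1-2-3-4, expanding outward from the peak — single-peaked.
Faction 1 violates single-peakedness, so the profile is not single-peaked on this axis.

no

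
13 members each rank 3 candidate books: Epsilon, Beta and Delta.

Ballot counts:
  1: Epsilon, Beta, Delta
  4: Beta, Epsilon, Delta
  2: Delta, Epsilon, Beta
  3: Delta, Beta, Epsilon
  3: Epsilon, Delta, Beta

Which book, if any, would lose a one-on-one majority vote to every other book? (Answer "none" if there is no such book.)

Pairwise majorities:
Epsilon–Beta: Beta 7–6.
Epsilon vs Delta: 1+4+3 = 8 for Epsilon, 5 for Delta — Epsilon by 8–5.
Beta vs Delta: Delta wins 8–5.
Each book has at least one pairwise win (Epsilon beats Delta; Beta beats Epsilon; Delta beats Beta) — no Condorcet loser.

none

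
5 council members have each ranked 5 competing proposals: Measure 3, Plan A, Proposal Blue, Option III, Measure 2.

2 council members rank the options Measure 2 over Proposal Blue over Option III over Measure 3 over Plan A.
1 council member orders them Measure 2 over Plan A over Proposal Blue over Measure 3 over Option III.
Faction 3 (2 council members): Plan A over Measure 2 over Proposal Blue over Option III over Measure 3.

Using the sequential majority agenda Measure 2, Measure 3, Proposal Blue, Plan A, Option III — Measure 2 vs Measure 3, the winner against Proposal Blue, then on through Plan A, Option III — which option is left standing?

Measure 2

Round 1: Measure 2 vs Measure 3 — 5–0, Measure 2 advances.
Round 2: Measure 2 vs Proposal Blue — 5–0, Measure 2 advances.
Round 3: Measure 2 vs Plan A — 3–2, Measure 2 advances.
Round 4: Measure 2 vs Option III — 5–0, Measure 2 advances.
Measure 2 survives the agenda.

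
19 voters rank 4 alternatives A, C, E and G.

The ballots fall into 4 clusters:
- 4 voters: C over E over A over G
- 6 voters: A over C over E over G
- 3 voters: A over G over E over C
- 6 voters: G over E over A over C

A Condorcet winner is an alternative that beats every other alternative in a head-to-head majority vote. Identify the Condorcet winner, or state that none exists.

none

Check each pair by majority over 19 ballots:
A–C: A 15–4.
A vs E: E, 10–9.
A vs G: A wins 13–6.
C vs E: C, 10–9.
C vs G: C, 10–9.
E vs G: E, 10–9.
Each alternative drops at least one matchup (A loses to E; C loses to A; E loses to C; G loses to A); the cycle A → C → E → A rules out a Condorcet winner.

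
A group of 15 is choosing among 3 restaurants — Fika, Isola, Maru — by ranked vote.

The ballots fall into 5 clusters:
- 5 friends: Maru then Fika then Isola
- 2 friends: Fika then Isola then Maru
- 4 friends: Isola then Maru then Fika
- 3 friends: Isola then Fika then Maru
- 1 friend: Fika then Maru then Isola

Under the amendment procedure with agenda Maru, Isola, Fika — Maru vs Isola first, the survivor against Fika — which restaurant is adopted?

Fika

Round 1: Maru vs Isola — 6–9, Isola advances.
Round 2: Isola vs Fika — 7–8, Fika advances.
Fika survives the agenda.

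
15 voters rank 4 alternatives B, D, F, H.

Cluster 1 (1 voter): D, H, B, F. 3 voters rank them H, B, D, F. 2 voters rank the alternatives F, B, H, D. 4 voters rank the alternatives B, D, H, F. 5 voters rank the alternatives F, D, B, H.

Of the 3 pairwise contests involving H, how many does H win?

1

H against each rival (15 voters):
H vs B: 1+3 = 4 for H, 11 for B — B by 11–4.
H vs D: 3+2 = 5 for H, 10 for D — D by 10–5.
H vs F: 1+3+4 = 8 for H, 7 for F — H by 8–7.
H beats F; loses to B, D — 1 pairwise win.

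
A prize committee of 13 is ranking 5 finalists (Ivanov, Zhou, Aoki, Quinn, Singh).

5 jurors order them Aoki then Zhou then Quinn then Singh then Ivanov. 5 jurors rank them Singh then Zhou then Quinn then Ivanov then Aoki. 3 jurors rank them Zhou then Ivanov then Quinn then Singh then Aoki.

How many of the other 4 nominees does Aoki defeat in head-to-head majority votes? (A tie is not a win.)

0

Aoki against each rival (13 jurors):
Aoki–Ivanov: Ivanov 8–5.
Aoki vs Zhou: Zhou wins 8–5.
Aoki–Quinn: Quinn 8–5.
Aoki vs Singh: Aoki preferred on 5 ballots; Singh wins 8–5.
Aoki beats no one; loses to Ivanov, Zhou, Quinn, Singh — 0 pairwise wins.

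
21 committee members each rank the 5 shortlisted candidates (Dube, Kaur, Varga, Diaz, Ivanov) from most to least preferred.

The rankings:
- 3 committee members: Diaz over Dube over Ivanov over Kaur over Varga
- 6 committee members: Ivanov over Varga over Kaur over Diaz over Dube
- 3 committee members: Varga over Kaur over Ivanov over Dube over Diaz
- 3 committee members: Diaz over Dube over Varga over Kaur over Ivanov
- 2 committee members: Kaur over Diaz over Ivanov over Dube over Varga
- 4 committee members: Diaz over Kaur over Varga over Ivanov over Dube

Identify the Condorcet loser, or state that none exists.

Dube

Head-to-head results (21 committee members):
Dube–Kaur: Kaur 15–6.
Dube vs Varga: Varga, 13–8.
Dube vs Diaz: Diaz, 18–3.
Dube vs Ivanov: Dube preferred on 3+3 = 6 ballots; Ivanov wins 15–6.
Kaur vs Varga: Kaur is ranked higher on 3+2+4 = 9 ballots, Varga on 12. Varga wins 12–9.
Kaur vs Diaz: Kaur wins 11–10.
Kaur vs Ivanov: 12 to 9, Kaur.
Varga vs Diaz: Diaz wins 12–9.
Varga vs Ivanov: Ivanov, 11–10.
Diaz vs Ivanov: Diaz, 12–9.
Dube is beaten in every head-to-head and is the Condorcet loser.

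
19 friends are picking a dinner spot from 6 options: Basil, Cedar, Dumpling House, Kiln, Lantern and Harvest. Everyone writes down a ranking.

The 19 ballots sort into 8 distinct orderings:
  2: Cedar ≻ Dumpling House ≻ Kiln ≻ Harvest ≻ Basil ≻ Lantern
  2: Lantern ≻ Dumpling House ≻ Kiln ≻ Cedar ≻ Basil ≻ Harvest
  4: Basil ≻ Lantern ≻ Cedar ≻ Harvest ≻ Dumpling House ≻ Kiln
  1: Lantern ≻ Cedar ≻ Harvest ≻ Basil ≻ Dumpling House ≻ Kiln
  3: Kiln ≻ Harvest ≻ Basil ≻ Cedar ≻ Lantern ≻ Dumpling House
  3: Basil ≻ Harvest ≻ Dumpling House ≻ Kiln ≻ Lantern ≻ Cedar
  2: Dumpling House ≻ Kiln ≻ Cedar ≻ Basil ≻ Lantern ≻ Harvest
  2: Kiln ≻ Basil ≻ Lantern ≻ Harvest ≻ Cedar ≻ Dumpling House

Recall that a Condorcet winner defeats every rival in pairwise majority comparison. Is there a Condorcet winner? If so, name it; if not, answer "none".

Check each pair by majority over 19 ballots:
Basil–Cedar: Basil 12–7.
Basil vs Dumpling House: Basil, 13–6.
Basil vs Kiln: Kiln wins 11–8.
Basil vs Lantern: Basil, 16–3.
Basil–Harvest: Basil 13–6.
Cedar vs Dumpling House: Cedar wins 12–7.
Cedar–Kiln: Kiln 12–7.
Cedar vs Lantern: Lantern wins 12–7.
Cedar vs Harvest: Cedar wins 11–8.
Dumpling House–Kiln: Dumpling House 14–5.
Dumpling House–Lantern: Lantern 12–7.
Dumpling House vs Harvest: Harvest, 13–6.
Kiln–Lantern: Kiln 12–7.
Kiln vs Harvest: Kiln wins 11–8.
Lantern vs Harvest: Lantern wins 11–8.
No restaurant is unbeaten: Basil loses to Kiln; Cedar loses to Basil; Dumpling House loses to Basil; Kiln loses to Dumpling House; Lantern loses to Basil; Harvest loses to Basil. In particular Basil beats Dumpling House beats Kiln beats Basil is a majority cycle — no Condorcet winner exists.

none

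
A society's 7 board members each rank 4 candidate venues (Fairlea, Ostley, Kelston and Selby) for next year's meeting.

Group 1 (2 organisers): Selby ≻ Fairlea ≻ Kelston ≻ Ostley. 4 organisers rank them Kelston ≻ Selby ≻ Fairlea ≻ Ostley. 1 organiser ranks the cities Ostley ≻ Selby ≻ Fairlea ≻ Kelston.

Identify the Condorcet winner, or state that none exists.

Head-to-head results (7 organisers):
Fairlea vs Ostley: Fairlea wins 6–1.
Fairlea–Kelston: Kelston 4–3.
Fairlea vs Selby: Selby, 7–0.
Ostley vs Kelston: Kelston, 6–1.
Ostley vs Selby: Selby wins 6–1.
Kelston vs Selby: Kelston, 4–3.
Kelston wins every pairwise contest, so Kelston is the Condorcet winner.

Kelston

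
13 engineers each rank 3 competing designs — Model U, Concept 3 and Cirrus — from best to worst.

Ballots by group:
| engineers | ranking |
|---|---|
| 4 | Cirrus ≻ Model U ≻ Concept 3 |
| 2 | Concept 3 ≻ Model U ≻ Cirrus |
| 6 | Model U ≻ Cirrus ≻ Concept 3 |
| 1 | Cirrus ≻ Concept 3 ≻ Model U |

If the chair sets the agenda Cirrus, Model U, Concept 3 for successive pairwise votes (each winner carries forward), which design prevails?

Model U

Round 1: Cirrus vs Model U — 5–8, Model U advances.
Round 2: Model U vs Concept 3 — 10–3, Model U advances.
Model U survives the agenda.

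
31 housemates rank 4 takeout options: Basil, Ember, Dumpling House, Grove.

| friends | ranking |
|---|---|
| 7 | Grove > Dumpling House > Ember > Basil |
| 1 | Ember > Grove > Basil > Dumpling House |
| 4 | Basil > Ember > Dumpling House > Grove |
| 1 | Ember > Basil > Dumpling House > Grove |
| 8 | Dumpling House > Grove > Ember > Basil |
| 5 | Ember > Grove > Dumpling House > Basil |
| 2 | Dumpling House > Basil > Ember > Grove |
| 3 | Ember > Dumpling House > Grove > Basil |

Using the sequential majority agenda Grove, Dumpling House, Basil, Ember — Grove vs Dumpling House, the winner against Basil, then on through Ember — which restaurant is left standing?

Dumpling House

Round 1: Grove vs Dumpling House — 13–18, Dumpling House advances.
Round 2: Dumpling House vs Basil — 25–6, Dumpling House advances.
Round 3: Dumpling House vs Ember — 17–14, Dumpling House advances.
Dumpling House survives the agenda.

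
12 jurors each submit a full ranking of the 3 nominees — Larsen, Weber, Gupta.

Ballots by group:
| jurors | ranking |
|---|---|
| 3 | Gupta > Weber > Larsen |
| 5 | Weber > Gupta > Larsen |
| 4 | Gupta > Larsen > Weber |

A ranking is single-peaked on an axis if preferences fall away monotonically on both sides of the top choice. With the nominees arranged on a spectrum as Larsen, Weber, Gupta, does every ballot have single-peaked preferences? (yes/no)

no

Axis positions: Larsen=1, Weber=2, Gupta=3.
Group 1 (peak Gupta at position 3): ranking walks positions 3-2-1, expanding outward from the peak — single-peaked.
Group 2 (peak Weber at position 2): ranking walks positions 2-3-1, expanding outward from the peak — single-peaked.
Group 3: ranking walks positions 3-1-2; Larsen is ranked above Weber even though Weber lies between Larsen and the peak Gupta on the axis — preferences dip and rise again. Not single-peaked.
Group 3 violates single-peakedness, so the profile is not single-peaked on this axis.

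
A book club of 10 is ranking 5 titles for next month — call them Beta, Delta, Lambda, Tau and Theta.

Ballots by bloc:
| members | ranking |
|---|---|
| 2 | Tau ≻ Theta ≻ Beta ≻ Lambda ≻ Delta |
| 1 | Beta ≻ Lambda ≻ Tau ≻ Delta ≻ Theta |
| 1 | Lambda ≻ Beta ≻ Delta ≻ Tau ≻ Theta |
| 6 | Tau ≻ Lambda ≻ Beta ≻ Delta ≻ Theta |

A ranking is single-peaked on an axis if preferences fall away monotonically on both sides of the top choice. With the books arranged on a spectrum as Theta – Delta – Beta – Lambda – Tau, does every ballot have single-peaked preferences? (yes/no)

Axis positions: Theta=1, Delta=2, Beta=3, Lambda=4, Tau=5.
Bloc 1: ranking walks positions 5-1-3-4-2; Theta is ranked above Lambda even though Lambda lies between Theta and the peak Tau on the axis — preferences dip and rise again. Not single-peaked.
Bloc 2 (peak Beta at position 3): ranking walks positions 3-4-5-2-1, expanding outward from the peak — single-peaked.
Bloc 3 (peak Lambda at position 4): ranking walks positions 4-3-2-5-1, expanding outward from the peak — single-peaked.
Bloc 4 (peak Tau at position 5): ranking walks positions 5-4-3-2-1, expanding outward from the peak — single-peaked.
Bloc 1 violates single-peakedness, so the profile is not single-peaked on this axis.

no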